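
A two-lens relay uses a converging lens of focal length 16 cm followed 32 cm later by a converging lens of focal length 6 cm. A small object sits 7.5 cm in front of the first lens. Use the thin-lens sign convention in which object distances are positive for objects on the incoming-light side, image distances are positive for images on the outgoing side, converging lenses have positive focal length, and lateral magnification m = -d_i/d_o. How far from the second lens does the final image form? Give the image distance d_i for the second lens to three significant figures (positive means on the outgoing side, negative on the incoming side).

Lens 1: 1/d_i1 = 1/f_1 - 1/d_o1 = 1/16 - 1/7.5 = -0.07083 cm^-1, so d_i1 = -14.118 cm.
With d_i1 < 0 the first image is virtual and lies on the object side; the object distance for lens 2 is d_o2 = 32 - (-14.118) = 46.118 cm.
Lens 2: 1/d_i2 = 1/f_2 - 1/d_o2 = 1/6 - 1/(46.118) = 0.14498 cm^-1, so d_i2 = 6.897 cm.

6.90 cm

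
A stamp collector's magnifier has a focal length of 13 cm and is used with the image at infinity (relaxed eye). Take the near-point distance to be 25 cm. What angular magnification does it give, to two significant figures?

1.9

M = D/f = 25/13 = 1.923.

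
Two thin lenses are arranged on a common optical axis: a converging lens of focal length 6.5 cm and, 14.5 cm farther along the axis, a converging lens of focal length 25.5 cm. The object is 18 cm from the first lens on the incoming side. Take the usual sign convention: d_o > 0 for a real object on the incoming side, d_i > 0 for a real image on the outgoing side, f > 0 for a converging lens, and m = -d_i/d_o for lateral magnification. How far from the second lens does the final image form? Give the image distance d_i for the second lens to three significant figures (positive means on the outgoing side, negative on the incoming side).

Lens 1: 1/d_i1 = 1/f_1 - 1/d_o1 = 1/6.5 - 1/18 = 0.09829 cm^-1, so d_i1 = 10.174 cm.
That image sits 4.326 cm in front of the second lens, so d_o2 = 4.326 cm.
Lens 2: 1/d_i2 = 1/f_2 - 1/d_o2 = 1/25.5 - 1/(4.326) = -0.19194 cm^-1, so d_i2 = -5.210 cm.

-5.21 cm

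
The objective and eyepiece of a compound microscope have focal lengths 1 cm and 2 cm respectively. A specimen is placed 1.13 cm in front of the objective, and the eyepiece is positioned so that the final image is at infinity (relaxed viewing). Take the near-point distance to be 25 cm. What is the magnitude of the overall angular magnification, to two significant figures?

96

Objective: 1/d_i = 1/f_obj - 1/d_o = 1/1 - 1/1.13 = 0.11504 cm^-1, so d_i = 8.692 cm.
m_obj = -d_i/d_o = -8.692/1.13 = -7.692.
Eyepiece angular magnification (image at infinity): M_eye = D/f_e = 25/2 = 12.500.
Overall M = m_obj x M_eye = (-7.692)(12.500) = -96.15.
|M| = 96.15.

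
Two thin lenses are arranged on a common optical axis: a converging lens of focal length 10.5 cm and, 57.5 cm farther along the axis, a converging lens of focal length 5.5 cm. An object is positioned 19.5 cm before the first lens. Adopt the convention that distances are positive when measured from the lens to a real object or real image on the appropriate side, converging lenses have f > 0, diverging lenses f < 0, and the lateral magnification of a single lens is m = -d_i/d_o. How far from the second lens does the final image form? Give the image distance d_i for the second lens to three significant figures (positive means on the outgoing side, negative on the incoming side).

Applying the thin-lens equation to the first lens, 1/10.5 = 1/19.5 + 1/d_i1, which gives d_i1 = 22.750 cm.
Object distance for lens 2: d_o2 = 57.5 - 22.750 = 34.750 cm.
Applying the thin-lens equation again with f_2 = 5.5 cm and d_o2 = 34.750 cm gives d_i2 = 6.534 cm.

6.53 cm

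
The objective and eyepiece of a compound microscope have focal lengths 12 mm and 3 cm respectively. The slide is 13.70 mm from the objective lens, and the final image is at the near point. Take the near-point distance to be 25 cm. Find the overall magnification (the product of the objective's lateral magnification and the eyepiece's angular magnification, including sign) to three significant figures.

Convert to cm: f_obj = 12 mm = 1.2 cm; d_o = 13.70 mm = 1.37 cm.
Objective: 1/d_i = 1/f_obj - 1/d_o = 1/1.2 - 1/1.37 = 0.10341 cm^-1, so d_i = 9.671 cm.
m_obj = -d_i/d_o = -9.671/1.37 = -7.059.
Eyepiece angular magnification (image at near point): M_eye = 1 + D/f_e = 1 + 25/3 = 9.333.
Overall M = m_obj x M_eye = (-7.059)(9.333) = -65.88.

-65.9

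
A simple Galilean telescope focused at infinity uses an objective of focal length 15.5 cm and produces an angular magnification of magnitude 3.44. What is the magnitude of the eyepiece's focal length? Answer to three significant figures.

|M| = f_obj/|f_eye|, so |f_eye| = f_obj/|M| = 15.5/3.44 = 4.506 cm.
(The eyepiece is diverging, so its signed focal length is -4.506 cm.)

4.51 cm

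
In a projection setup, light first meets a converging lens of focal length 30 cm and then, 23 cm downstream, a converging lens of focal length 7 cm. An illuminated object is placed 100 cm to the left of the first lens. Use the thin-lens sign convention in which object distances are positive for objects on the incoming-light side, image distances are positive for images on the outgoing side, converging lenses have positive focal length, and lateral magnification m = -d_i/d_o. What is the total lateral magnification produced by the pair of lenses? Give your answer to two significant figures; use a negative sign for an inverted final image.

-0.11

Applying the thin-lens equation to the first lens, 1/30 = 1/100 + 1/d_i1, which gives d_i1 = 42.857 cm.
Its lateral magnification is m_1 = -d_i1/d_o1 = -(42.857)/100 = -0.4286.
Since 42.857 cm > 23 cm, the first image lies past the second lens and serves as a virtual object: d_o2 = L - d_i1 = -19.857 cm.
Applying the thin-lens equation again with f_2 = 7 cm and d_o2 = -19.857 cm gives d_i2 = 5.176 cm.
m_2 = -(5.176)/(-19.857) = 0.2606.
The system's lateral magnification is m_1 m_2 = (-0.4286)(0.2606) = -0.1117.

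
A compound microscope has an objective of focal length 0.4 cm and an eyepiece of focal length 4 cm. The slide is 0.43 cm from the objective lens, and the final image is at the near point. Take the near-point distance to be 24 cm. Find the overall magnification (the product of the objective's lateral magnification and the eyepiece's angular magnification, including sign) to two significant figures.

-93

Objective: 1/d_i = 1/f_obj - 1/d_o = 1/0.4 - 1/0.43 = 0.17442 cm^-1, so d_i = 5.733 cm.
m_obj = -d_i/d_o = -5.733/0.43 = -13.333.
Eyepiece angular magnification (image at near point): M_eye = 1 + D/f_e = 1 + 24/4 = 7.000.
Overall M = m_obj x M_eye = (-13.333)(7.000) = -93.33.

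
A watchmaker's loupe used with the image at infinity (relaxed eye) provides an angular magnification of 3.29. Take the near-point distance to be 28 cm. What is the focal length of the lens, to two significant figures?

8.5 cm

For the image at infinity, M = D/f.
f = D/M = 28/3.29 = 8.511 cm.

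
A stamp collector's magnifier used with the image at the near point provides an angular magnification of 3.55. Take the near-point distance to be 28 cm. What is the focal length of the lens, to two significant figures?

For the image at the near point, M = 1 + D/f.
f = D/(M - 1) = 28/(3.55 - 1) = 10.980 cm.

11 cm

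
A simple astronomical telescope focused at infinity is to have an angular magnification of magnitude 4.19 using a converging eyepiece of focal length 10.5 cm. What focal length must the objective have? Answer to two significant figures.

|M| = f_obj/|f_eye|, so f_obj = |M| x |f_eye| = 4.19 x 10.5 = 43.995 cm.

44 cm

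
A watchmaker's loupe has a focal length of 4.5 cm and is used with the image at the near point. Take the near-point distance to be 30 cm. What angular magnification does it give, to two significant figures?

M = 1 + D/f = 1 + 30/4.5 = 7.667.

7.7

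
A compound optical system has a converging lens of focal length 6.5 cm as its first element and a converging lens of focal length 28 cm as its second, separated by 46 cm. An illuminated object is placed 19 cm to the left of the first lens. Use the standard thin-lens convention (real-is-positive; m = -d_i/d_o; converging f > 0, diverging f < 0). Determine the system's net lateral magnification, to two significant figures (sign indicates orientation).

First lens: d_i1 = 1/(1/6.5 - 1/19) = 9.880 cm.
m_1 = -(9.880)/19 = -0.5200.
Object distance for lens 2: d_o2 = 46 - 9.880 = 36.120 cm.
Second lens: d_i2 = 1/(1/28 - 1/(36.120)) = 124.552 cm.
m_2 = -(124.552)/(36.120) = -3.4483.
The system's lateral magnification is m_1 m_2 = (-0.5200)(-3.4483) = 1.7931.

1.8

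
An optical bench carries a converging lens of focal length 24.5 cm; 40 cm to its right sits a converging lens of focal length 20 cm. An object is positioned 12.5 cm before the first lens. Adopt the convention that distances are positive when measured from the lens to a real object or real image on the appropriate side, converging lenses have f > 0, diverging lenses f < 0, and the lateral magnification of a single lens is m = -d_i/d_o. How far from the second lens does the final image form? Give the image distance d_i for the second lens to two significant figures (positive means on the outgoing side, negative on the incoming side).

Applying the thin-lens equation to the first lens, 1/24.5 = 1/12.5 + 1/d_i1, which gives d_i1 = -25.521 cm.
With d_i1 < 0 the first image is virtual and lies on the object side; the object distance for lens 2 is d_o2 = 40 - (-25.521) = 65.521 cm.
Applying the thin-lens equation again with f_2 = 20 cm and d_o2 = 65.521 cm gives d_i2 = 28.787 cm.

29 cm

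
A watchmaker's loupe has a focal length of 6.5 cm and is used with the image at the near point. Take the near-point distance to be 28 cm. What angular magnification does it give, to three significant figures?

M = 1 + D/f = 1 + 28/6.5 = 5.308.

5.31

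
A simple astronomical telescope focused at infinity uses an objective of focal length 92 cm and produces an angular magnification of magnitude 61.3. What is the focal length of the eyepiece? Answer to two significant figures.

1.5 cm

|M| = f_obj/f_eye, so f_eye = f_obj/|M| = 92/61.3 = 1.501 cm.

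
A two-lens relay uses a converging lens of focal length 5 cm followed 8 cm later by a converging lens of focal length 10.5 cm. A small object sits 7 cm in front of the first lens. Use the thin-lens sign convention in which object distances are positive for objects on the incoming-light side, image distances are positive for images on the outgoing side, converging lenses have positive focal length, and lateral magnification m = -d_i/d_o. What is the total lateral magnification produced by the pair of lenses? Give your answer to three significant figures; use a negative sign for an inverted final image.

-1.31

Lens 1: 1/d_i1 = 1/f_1 - 1/d_o1 = 1/5 - 1/7 = 0.05714 cm^-1, so d_i1 = 17.500 cm.
m_1 = -(17.500)/7 = -2.5000.
Since 17.500 cm > 8 cm, the first image lies past the second lens and serves as a virtual object: d_o2 = L - d_i1 = -9.500 cm.
Lens 2: 1/d_i2 = 1/f_2 - 1/d_o2 = 1/10.5 - 1/(-9.500) = 0.20050 cm^-1, so d_i2 = 4.987 cm.
m_2 = -(4.987)/(-9.500) = 0.5250.
The system's lateral magnification is m_1 m_2 = (-2.5000)(0.5250) = -1.3125.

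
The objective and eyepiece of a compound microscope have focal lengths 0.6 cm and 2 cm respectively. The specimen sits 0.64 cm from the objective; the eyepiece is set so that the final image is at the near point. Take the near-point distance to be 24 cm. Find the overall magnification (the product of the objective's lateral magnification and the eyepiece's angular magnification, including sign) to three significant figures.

-195

Objective: 1/d_i = 1/f_obj - 1/d_o = 1/0.6 - 1/0.64 = 0.10417 cm^-1, so d_i = 9.600 cm.
m_obj = -d_i/d_o = -9.600/0.64 = -15.000.
Eyepiece angular magnification (image at near point): M_eye = 1 + D/f_e = 1 + 24/2 = 13.000.
Overall M = m_obj x M_eye = (-15.000)(13.000) = -195.00.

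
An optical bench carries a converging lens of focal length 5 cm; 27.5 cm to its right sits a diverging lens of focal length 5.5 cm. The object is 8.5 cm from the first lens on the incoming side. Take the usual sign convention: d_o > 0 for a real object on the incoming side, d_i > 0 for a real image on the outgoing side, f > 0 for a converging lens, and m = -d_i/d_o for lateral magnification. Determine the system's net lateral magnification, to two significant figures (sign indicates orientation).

-0.38

Applying the thin-lens equation to the first lens, 1/5 = 1/8.5 + 1/d_i1, which gives d_i1 = 12.143 cm.
Its lateral magnification is m_1 = -d_i1/d_o1 = -(12.143)/8.5 = -1.4286.
Object distance for lens 2: d_o2 = 27.5 - 12.143 = 15.357 cm.
Applying the thin-lens equation again with f_2 = -5.5 cm and d_o2 = 15.357 cm gives d_i2 = -4.050 cm.
m_2 = -(-4.050)/(15.357) = 0.2637.
Total m = m_1 x m_2 = (-1.4286)(0.2637) = -0.3767.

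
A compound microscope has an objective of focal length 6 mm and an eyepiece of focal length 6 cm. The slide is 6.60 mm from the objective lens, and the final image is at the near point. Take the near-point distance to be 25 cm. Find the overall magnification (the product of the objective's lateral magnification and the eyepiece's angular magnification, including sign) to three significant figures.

Convert to cm: f_obj = 6 mm = 0.6 cm; d_o = 6.60 mm = 0.66 cm.
Objective: 1/d_i = 1/f_obj - 1/d_o = 1/0.6 - 1/0.66 = 0.15152 cm^-1, so d_i = 6.600 cm.
m_obj = -d_i/d_o = -6.600/0.66 = -10.000.
Eyepiece angular magnification (image at near point): M_eye = 1 + D/f_e = 1 + 25/6 = 5.167.
Overall M = m_obj x M_eye = (-10.000)(5.167) = -51.67.

-51.7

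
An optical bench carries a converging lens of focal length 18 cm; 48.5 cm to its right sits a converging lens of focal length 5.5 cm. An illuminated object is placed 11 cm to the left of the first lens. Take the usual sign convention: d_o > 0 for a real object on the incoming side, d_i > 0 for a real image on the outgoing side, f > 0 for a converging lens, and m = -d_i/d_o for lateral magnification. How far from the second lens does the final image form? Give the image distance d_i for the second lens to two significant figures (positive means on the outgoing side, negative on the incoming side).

5.9 cm

Applying the thin-lens equation to the first lens, 1/18 = 1/11 + 1/d_i1, which gives d_i1 = -28.286 cm.
With d_i1 < 0 the first image is virtual and lies on the object side; the object distance for lens 2 is d_o2 = 48.5 - (-28.286) = 76.786 cm.
Applying the thin-lens equation again with f_2 = 5.5 cm and d_o2 = 76.786 cm gives d_i2 = 5.924 cm.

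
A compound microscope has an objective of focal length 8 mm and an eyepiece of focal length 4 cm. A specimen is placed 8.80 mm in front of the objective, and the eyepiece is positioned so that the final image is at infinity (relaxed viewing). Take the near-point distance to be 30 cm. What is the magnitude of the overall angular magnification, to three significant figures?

Convert to cm: f_obj = 8 mm = 0.8 cm; d_o = 8.80 mm = 0.88 cm.
Objective: 1/d_i = 1/f_obj - 1/d_o = 1/0.8 - 1/0.88 = 0.11364 cm^-1, so d_i = 8.800 cm.
m_obj = -d_i/d_o = -8.800/0.88 = -10.000.
Eyepiece angular magnification (image at infinity): M_eye = D/f_e = 30/4 = 7.500.
Overall M = m_obj x M_eye = (-10.000)(7.500) = -75.00.
|M| = 75.00.

75.0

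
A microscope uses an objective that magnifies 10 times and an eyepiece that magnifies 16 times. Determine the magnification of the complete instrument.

160

The overall magnification of a compound microscope is the product of the objective and eyepiece magnifications:
M = M_obj x M_eye = 10 x 16 = 160.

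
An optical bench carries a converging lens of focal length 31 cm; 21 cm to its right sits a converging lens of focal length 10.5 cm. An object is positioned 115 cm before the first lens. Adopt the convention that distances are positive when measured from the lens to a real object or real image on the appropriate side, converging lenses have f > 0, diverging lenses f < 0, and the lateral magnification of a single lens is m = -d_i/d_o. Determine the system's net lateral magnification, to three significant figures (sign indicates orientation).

Applying the thin-lens equation to the first lens, 1/31 = 1/115 + 1/d_i1, which gives d_i1 = 42.440 cm.
Its lateral magnification is m_1 = -d_i1/d_o1 = -(42.440)/115 = -0.3690.
Since 42.440 cm > 21 cm, the first image lies past the second lens and serves as a virtual object: d_o2 = L - d_i1 = -21.440 cm.
Applying the thin-lens equation again with f_2 = 10.5 cm and d_o2 = -21.440 cm gives d_i2 = 7.048 cm.
m_2 = -(7.048)/(-21.440) = 0.3287.
Total m = m_1 x m_2 = (-0.3690)(0.3287) = -0.1213.

-0.121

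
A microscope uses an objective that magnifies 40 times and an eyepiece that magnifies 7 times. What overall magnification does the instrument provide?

The overall magnification of a compound microscope is the product of the objective and eyepiece magnifications:
M = M_obj x M_eye = 40 x 7 = 280.

280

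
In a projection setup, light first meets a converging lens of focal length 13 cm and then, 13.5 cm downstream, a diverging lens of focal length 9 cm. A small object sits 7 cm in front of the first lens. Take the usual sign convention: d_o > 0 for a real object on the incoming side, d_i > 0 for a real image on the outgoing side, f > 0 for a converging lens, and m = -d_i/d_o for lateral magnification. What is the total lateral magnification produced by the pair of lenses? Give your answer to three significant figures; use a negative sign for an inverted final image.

Lens 1: 1/d_i1 = 1/f_1 - 1/d_o1 = 1/13 - 1/7 = -0.06593 cm^-1, so d_i1 = -15.167 cm.
m_1 = -(-15.167)/7 = 2.1667.
With d_i1 < 0 the first image is virtual and lies on the object side; the object distance for lens 2 is d_o2 = 13.5 - (-15.167) = 28.667 cm.
Lens 2: 1/d_i2 = 1/f_2 - 1/d_o2 = 1/(-9) - 1/(28.667) = -0.14599 cm^-1, so d_i2 = -6.850 cm.
m_2 = -(-6.850)/(28.667) = 0.2389.
The system's lateral magnification is m_1 m_2 = (2.1667)(0.2389) = 0.5177.

0.518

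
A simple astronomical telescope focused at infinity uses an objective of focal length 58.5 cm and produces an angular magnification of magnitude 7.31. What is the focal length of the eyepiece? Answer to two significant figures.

|M| = f_obj/f_eye, so f_eye = f_obj/|M| = 58.5/7.31 = 8.003 cm.

8.0 cm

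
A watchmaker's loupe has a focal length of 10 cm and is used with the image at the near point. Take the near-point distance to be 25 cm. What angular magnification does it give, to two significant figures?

3.5

M = 1 + D/f = 1 + 25/10 = 3.500.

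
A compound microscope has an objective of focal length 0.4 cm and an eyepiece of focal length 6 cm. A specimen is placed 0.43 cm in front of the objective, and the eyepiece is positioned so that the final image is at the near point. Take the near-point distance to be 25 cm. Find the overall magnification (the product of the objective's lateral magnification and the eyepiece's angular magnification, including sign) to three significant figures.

Objective: 1/d_i = 1/f_obj - 1/d_o = 1/0.4 - 1/0.43 = 0.17442 cm^-1, so d_i = 5.733 cm.
m_obj = -d_i/d_o = -5.733/0.43 = -13.333.
Eyepiece angular magnification (image at near point): M_eye = 1 + D/f_e = 1 + 25/6 = 5.167.
Overall M = m_obj x M_eye = (-13.333)(5.167) = -68.89.

-68.9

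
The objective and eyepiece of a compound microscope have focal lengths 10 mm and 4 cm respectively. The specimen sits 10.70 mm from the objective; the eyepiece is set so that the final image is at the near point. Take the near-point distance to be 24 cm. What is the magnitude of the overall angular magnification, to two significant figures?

100

Convert to cm: f_obj = 10 mm = 1 cm; d_o = 10.70 mm = 1.07 cm.
Objective: 1/d_i = 1/f_obj - 1/d_o = 1/1 - 1/1.07 = 0.06542 cm^-1, so d_i = 15.286 cm.
m_obj = -d_i/d_o = -15.286/1.07 = -14.286.
Eyepiece angular magnification (image at near point): M_eye = 1 + D/f_e = 1 + 24/4 = 7.000.
Overall M = m_obj x M_eye = (-14.286)(7.000) = -100.00.
|M| = 100.00.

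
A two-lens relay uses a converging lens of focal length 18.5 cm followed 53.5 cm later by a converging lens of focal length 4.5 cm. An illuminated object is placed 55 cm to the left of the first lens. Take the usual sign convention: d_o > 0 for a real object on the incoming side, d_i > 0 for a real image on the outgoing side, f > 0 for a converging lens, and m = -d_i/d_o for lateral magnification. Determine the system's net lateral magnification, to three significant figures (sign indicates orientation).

0.108

Applying the thin-lens equation to the first lens, 1/18.5 = 1/55 + 1/d_i1, which gives d_i1 = 27.877 cm.
Its lateral magnification is m_1 = -d_i1/d_o1 = -(27.877)/55 = -0.5068.
Object distance for lens 2: d_o2 = 53.5 - 27.877 = 25.623 cm.
Applying the thin-lens equation again with f_2 = 4.5 cm and d_o2 = 25.623 cm gives d_i2 = 5.459 cm.
m_2 = -(5.459)/(25.623) = -0.2130.
Total m = m_1 x m_2 = (-0.5068)(-0.2130) = 0.1080.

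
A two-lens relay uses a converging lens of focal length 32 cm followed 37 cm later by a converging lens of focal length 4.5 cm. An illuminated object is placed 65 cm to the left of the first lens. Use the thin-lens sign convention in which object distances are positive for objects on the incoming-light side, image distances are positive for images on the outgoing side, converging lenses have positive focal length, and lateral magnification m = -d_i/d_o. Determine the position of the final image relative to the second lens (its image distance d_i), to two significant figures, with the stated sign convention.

3.8 cm

Applying the thin-lens equation to the first lens, 1/32 = 1/65 + 1/d_i1, which gives d_i1 = 63.030 cm.
Since 63.030 cm > 37 cm, the first image lies past the second lens and serves as a virtual object: d_o2 = L - d_i1 = -26.030 cm.
Applying the thin-lens equation again with f_2 = 4.5 cm and d_o2 = -26.030 cm gives d_i2 = 3.837 cm.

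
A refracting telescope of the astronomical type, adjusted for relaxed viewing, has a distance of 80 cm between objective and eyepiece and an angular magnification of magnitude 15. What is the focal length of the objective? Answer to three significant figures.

75.0 cm

In normal adjustment the tube length equals f_obj + f_eye and |M| = f_obj/f_eye.
So f_obj = 15 f_eye and 15 f_eye + f_eye = 80 cm, giving f_eye = 80/16 = 5.000 cm and f_obj = 75.000 cm.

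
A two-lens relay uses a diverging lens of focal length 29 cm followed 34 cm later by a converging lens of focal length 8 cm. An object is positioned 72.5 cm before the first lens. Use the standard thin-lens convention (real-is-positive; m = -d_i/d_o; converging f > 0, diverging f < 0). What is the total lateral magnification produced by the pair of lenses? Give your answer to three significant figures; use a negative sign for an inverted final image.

-0.0489

Lens 1: 1/d_i1 = 1/f_1 - 1/d_o1 = 1/(-29) - 1/72.5 = -0.04828 cm^-1, so d_i1 = -20.714 cm.
m_1 = -(-20.714)/72.5 = 0.2857.
The intermediate image is virtual, 20.714 cm to the left of lens 1, so d_o2 = L - d_i1 = 34 - (-20.714) = 54.714 cm.
Lens 2: 1/d_i2 = 1/f_2 - 1/d_o2 = 1/8 - 1/(54.714) = 0.10672 cm^-1, so d_i2 = 9.370 cm.
m_2 = -(9.370)/(54.714) = -0.1713.
The system's lateral magnification is m_1 m_2 = (0.2857)(-0.1713) = -0.0489.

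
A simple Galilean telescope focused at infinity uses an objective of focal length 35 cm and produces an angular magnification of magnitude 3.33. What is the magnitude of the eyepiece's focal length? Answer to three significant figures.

10.5 cm

|M| = f_obj/|f_eye|, so |f_eye| = f_obj/|M| = 35/3.33 = 10.511 cm.
(The eyepiece is diverging, so its signed focal length is -10.511 cm.)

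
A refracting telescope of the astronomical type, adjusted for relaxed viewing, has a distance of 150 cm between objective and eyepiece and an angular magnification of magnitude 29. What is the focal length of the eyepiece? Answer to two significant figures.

In normal adjustment the tube length equals f_obj + f_eye and |M| = f_obj/f_eye.
So f_obj = 29 f_eye and 29 f_eye + f_eye = 150 cm, giving f_eye = 150/30 = 5.000 cm and f_obj = 145.000 cm.

5.0 cm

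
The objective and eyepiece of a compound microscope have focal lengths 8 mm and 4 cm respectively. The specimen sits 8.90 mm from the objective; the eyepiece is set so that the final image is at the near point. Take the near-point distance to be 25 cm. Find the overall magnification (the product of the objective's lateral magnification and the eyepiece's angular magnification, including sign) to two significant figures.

Convert to cm: f_obj = 8 mm = 0.8 cm; d_o = 8.90 mm = 0.89 cm.
Objective: 1/d_i = 1/f_obj - 1/d_o = 1/0.8 - 1/0.89 = 0.12640 cm^-1, so d_i = 7.911 cm.
m_obj = -d_i/d_o = -7.911/0.89 = -8.889.
Eyepiece angular magnification (image at near point): M_eye = 1 + D/f_e = 1 + 25/4 = 7.250.
Overall M = m_obj x M_eye = (-8.889)(7.250) = -64.44.

-64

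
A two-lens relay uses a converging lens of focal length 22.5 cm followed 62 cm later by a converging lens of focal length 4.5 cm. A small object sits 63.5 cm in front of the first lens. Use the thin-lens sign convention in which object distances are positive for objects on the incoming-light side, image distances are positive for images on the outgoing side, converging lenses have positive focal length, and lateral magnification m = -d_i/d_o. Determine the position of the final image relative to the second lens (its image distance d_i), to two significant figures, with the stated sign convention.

Applying the thin-lens equation to the first lens, 1/22.5 = 1/63.5 + 1/d_i1, which gives d_i1 = 34.848 cm.
Object distance for lens 2: d_o2 = 62 - 34.848 = 27.152 cm.
Applying the thin-lens equation again with f_2 = 4.5 cm and d_o2 = 27.152 cm gives d_i2 = 5.394 cm.

5.4 cm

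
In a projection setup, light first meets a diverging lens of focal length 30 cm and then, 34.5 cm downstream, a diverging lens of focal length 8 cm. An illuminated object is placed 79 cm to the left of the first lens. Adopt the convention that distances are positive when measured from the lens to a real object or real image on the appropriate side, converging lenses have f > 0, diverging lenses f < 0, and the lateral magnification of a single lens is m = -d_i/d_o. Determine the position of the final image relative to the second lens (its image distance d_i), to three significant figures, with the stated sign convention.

First lens: d_i1 = 1/(1/(-30) - 1/79) = -21.743 cm.
The intermediate image is virtual, 21.743 cm to the left of lens 1, so d_o2 = L - d_i1 = 34.5 - (-21.743) = 56.243 cm.
Second lens: d_i2 = 1/(1/(-8) - 1/(56.243)) = -7.004 cm.

-7.00 cm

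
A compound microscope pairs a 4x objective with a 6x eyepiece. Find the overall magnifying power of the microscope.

The overall magnification of a compound microscope is the product of the objective and eyepiece magnifications:
M = M_obj x M_eye = 4 x 6 = 24.

24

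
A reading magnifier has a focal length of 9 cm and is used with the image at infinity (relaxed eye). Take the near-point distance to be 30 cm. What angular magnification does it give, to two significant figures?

M = D/f = 30/9 = 3.333.

3.3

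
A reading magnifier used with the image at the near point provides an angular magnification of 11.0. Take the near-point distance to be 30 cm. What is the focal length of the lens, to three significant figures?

3.00 cm

For the image at the near point, M = 1 + D/f.
f = D/(M - 1) = 30/(11.0 - 1) = 3.000 cm.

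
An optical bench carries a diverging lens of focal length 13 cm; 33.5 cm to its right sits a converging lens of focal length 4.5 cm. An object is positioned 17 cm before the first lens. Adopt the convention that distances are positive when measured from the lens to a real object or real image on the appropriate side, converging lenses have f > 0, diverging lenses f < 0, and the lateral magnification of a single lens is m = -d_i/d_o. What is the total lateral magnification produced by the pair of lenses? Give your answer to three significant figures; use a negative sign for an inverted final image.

Applying the thin-lens equation to the first lens, 1/(-13) = 1/17 + 1/d_i1, which gives d_i1 = -7.367 cm.
Its lateral magnification is m_1 = -d_i1/d_o1 = -(-7.367)/17 = 0.4333.
With d_i1 < 0 the first image is virtual and lies on the object side; the object distance for lens 2 is d_o2 = 33.5 - (-7.367) = 40.867 cm.
Applying the thin-lens equation again with f_2 = 4.5 cm and d_o2 = 40.867 cm gives d_i2 = 5.057 cm.
m_2 = -(5.057)/(40.867) = -0.1237.
Overall magnification: m = m_1 m_2 = -0.0536.

-0.0536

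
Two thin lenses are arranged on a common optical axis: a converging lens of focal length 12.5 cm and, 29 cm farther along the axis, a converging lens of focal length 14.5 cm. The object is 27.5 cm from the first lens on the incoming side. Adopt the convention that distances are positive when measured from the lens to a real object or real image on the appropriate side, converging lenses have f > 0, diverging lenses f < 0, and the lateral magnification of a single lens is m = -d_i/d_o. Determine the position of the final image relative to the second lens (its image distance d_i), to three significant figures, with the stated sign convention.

First lens: d_i1 = 1/(1/12.5 - 1/27.5) = 22.917 cm.
Object distance for lens 2: d_o2 = 29 - 22.917 = 6.083 cm.
Second lens: d_i2 = 1/(1/14.5 - 1/(6.083)) = -10.480 cm.

-10.5 cm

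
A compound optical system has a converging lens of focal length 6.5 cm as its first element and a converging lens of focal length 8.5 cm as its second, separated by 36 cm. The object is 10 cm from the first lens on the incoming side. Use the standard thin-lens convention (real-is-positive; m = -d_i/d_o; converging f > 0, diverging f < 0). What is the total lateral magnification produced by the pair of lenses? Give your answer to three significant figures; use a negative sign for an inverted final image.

1.77

Applying the thin-lens equation to the first lens, 1/6.5 = 1/10 + 1/d_i1, which gives d_i1 = 18.571 cm.
Its lateral magnification is m_1 = -d_i1/d_o1 = -(18.571)/10 = -1.8571.
That image sits 17.429 cm in front of the second lens, so d_o2 = 17.429 cm.
Applying the thin-lens equation again with f_2 = 8.5 cm and d_o2 = 17.429 cm gives d_i2 = 16.592 cm.
m_2 = -(16.592)/(17.429) = -0.9520.
Total m = m_1 x m_2 = (-1.8571)(-0.9520) = 1.7680.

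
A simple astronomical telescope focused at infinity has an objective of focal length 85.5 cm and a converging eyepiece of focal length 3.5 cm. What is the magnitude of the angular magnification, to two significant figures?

24

|M| = f_obj/|f_eye| = 85.5/3.5 = 24.429.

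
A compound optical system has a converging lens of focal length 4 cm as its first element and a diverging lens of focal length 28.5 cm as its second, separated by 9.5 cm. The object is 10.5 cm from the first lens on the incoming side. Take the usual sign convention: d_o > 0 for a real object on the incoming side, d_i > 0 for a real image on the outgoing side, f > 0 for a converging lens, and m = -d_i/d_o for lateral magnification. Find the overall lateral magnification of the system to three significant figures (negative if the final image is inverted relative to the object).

-0.556

Lens 1: 1/d_i1 = 1/f_1 - 1/d_o1 = 1/4 - 1/10.5 = 0.15476 cm^-1, so d_i1 = 6.462 cm.
m_1 = -(6.462)/10.5 = -0.6154.
That image sits 3.038 cm in front of the second lens, so d_o2 = 3.038 cm.
Lens 2: 1/d_i2 = 1/f_2 - 1/d_o2 = 1/(-28.5) - 1/(3.038) = -0.36420 cm^-1, so d_i2 = -2.746 cm.
m_2 = -(-2.746)/(3.038) = 0.9037.
Overall magnification: m = m_1 m_2 = -0.5561.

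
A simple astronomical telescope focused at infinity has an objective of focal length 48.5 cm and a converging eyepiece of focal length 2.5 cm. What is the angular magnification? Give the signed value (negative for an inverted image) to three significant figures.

-19.4

M = -f_obj/f_eye = -48.5/(2.5) = -19.400.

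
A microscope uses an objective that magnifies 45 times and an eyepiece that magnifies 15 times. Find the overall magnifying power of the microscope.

The overall magnification of a compound microscope is the product of the objective and eyepiece magnifications:
M = M_obj x M_eye = 45 x 15 = 675.

675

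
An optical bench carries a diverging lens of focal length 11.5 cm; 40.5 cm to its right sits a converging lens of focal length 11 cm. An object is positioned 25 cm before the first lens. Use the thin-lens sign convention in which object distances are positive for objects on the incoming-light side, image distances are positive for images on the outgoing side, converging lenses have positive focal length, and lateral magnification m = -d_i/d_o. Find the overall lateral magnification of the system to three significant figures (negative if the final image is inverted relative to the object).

Applying the thin-lens equation to the first lens, 1/(-11.5) = 1/25 + 1/d_i1, which gives d_i1 = -7.877 cm.
Its lateral magnification is m_1 = -d_i1/d_o1 = -(-7.877)/25 = 0.3151.
With d_i1 < 0 the first image is virtual and lies on the object side; the object distance for lens 2 is d_o2 = 40.5 - (-7.877) = 48.377 cm.
Applying the thin-lens equation again with f_2 = 11 cm and d_o2 = 48.377 cm gives d_i2 = 14.237 cm.
m_2 = -(14.237)/(48.377) = -0.2943.
The system's lateral magnification is m_1 m_2 = (0.3151)(-0.2943) = -0.0927.

-0.0927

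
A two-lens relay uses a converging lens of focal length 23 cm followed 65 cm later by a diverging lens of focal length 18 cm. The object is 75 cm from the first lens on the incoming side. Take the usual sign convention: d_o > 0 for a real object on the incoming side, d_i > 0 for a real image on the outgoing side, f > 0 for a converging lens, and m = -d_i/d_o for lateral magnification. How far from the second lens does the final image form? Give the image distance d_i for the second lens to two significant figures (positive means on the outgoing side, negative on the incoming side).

-11 cm

Applying the thin-lens equation to the first lens, 1/23 = 1/75 + 1/d_i1, which gives d_i1 = 33.173 cm.
The intermediate image is 33.173 cm to the right of lens 1, so d_o2 = L - d_i1 = 65 - 33.173 = 31.827 cm.
Applying the thin-lens equation again with f_2 = -18 cm and d_o2 = 31.827 cm gives d_i2 = -11.497 cm.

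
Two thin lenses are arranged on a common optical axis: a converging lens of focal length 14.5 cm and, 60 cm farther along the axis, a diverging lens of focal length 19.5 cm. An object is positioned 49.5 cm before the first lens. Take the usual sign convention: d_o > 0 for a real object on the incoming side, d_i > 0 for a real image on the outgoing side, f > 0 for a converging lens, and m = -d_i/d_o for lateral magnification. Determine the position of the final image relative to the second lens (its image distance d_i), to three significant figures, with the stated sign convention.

Applying the thin-lens equation to the first lens, 1/14.5 = 1/49.5 + 1/d_i1, which gives d_i1 = 20.507 cm.
Object distance for lens 2: d_o2 = 60 - 20.507 = 39.493 cm.
Applying the thin-lens equation again with f_2 = -19.5 cm and d_o2 = 39.493 cm gives d_i2 = -13.054 cm.

-13.1 cm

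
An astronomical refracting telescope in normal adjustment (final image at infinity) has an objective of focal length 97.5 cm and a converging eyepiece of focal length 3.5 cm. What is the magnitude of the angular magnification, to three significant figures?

27.9

|M| = f_obj/|f_eye| = 97.5/3.5 = 27.857.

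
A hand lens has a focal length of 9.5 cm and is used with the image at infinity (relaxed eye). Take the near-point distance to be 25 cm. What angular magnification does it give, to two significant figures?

M = D/f = 25/9.5 = 2.632.

2.6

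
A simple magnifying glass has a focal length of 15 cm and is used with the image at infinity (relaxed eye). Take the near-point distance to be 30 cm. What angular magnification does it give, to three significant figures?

2.00

M = D/f = 30/15 = 2.000.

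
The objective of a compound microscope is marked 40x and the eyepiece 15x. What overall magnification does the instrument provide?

The overall magnification of a compound microscope is the product of the objective and eyepiece magnifications:
M = M_obj x M_eye = 40 x 15 = 600.

600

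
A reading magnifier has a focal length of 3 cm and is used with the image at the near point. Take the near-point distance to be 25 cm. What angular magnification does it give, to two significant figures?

M = 1 + D/f = 1 + 25/3 = 9.333.

9.3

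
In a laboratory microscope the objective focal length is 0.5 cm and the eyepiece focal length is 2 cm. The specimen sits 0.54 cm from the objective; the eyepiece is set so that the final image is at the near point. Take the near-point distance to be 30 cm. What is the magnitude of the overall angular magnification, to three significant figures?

200

Objective: 1/d_i = 1/f_obj - 1/d_o = 1/0.5 - 1/0.54 = 0.14815 cm^-1, so d_i = 6.750 cm.
m_obj = -d_i/d_o = -6.750/0.54 = -12.500.
Eyepiece angular magnification (image at near point): M_eye = 1 + D/f_e = 1 + 30/2 = 16.000.
Overall M = m_obj x M_eye = (-12.500)(16.000) = -200.00.
|M| = 200.00.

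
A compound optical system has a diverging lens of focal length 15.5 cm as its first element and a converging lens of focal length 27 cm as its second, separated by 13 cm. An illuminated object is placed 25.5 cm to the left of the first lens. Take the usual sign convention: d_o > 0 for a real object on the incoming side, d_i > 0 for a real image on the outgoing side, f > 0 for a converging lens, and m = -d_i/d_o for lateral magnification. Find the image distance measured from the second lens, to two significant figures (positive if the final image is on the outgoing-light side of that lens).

Lens 1: 1/d_i1 = 1/f_1 - 1/d_o1 = 1/(-15.5) - 1/25.5 = -0.10373 cm^-1, so d_i1 = -9.640 cm.
The intermediate image is virtual, 9.640 cm to the left of lens 1, so d_o2 = L - d_i1 = 13 - (-9.640) = 22.640 cm.
Lens 2: 1/d_i2 = 1/f_2 - 1/d_o2 = 1/27 - 1/(22.640) = -0.00713 cm^-1, so d_i2 = -140.211 cm.

-140 cm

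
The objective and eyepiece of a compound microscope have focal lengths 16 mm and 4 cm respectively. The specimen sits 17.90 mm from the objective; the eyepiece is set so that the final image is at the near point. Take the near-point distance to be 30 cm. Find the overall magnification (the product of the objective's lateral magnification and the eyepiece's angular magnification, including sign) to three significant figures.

Convert to cm: f_obj = 16 mm = 1.6 cm; d_o = 17.90 mm = 1.79 cm.
Objective: 1/d_i = 1/f_obj - 1/d_o = 1/1.6 - 1/1.79 = 0.06634 cm^-1, so d_i = 15.074 cm.
m_obj = -d_i/d_o = -15.074/1.79 = -8.421.
Eyepiece angular magnification (image at near point): M_eye = 1 + D/f_e = 1 + 30/4 = 8.500.
Overall M = m_obj x M_eye = (-8.421)(8.500) = -71.58.

-71.6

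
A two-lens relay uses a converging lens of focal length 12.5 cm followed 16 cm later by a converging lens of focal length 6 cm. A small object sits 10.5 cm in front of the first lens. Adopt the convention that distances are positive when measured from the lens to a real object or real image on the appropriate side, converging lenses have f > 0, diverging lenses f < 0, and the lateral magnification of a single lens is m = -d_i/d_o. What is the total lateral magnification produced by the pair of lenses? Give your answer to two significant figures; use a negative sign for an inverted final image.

Applying the thin-lens equation to the first lens, 1/12.5 = 1/10.5 + 1/d_i1, which gives d_i1 = -65.625 cm.
Its lateral magnification is m_1 = -d_i1/d_o1 = -(-65.625)/10.5 = 6.2500.
The intermediate image is virtual, 65.625 cm to the left of lens 1, so d_o2 = L - d_i1 = 16 - (-65.625) = 81.625 cm.
Applying the thin-lens equation again with f_2 = 6 cm and d_o2 = 81.625 cm gives d_i2 = 6.476 cm.
m_2 = -(6.476)/(81.625) = -0.0793.
The system's lateral magnification is m_1 m_2 = (6.2500)(-0.0793) = -0.4959.

-0.50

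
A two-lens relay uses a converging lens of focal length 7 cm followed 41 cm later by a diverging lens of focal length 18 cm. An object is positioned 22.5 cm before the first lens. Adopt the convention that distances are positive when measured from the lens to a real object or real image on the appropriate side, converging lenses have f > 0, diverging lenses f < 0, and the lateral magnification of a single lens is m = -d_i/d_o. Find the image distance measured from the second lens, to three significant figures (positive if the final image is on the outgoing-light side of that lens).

-11.4 cm

Lens 1: 1/d_i1 = 1/f_1 - 1/d_o1 = 1/7 - 1/22.5 = 0.09841 cm^-1, so d_i1 = 10.161 cm.
The intermediate image is 10.161 cm to the right of lens 1, so d_o2 = L - d_i1 = 41 - 10.161 = 30.839 cm.
Lens 2: 1/d_i2 = 1/f_2 - 1/d_o2 = 1/(-18) - 1/(30.839) = -0.08798 cm^-1, so d_i2 = -11.366 cm.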